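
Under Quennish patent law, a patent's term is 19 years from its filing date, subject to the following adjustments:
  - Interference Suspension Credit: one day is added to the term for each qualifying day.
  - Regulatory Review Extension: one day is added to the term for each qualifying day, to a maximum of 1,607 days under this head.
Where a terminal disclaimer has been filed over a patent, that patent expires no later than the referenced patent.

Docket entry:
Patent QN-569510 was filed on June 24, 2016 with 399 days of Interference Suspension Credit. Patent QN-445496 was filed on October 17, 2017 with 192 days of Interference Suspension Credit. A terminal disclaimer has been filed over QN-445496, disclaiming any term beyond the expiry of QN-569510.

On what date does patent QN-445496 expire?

July 27, 2036

Natural term of QN-445496:
  Base: filing + 19 years → 17 October 2036.
  Interference Suspension Credit: +192 days → 27 April 2037.
Expiry of referenced patent QN-569510:
  Base: filing + 19 years → 24 June 2035.
  Interference Suspension Credit: +399 days → 27 July 2036.
Terminal disclaimer: QN-445496 expires on the earlier of 27 April 2037 and 27 July 2036.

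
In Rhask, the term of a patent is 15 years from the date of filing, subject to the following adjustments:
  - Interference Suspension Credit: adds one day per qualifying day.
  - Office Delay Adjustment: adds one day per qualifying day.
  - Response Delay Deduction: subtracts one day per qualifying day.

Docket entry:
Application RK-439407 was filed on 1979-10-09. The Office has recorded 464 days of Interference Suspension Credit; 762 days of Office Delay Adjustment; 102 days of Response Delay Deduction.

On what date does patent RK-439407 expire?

Base term: filing date + 15 years → 9 October 1994.
Interference Suspension Credit: +464 days → 16 January 1996.
Office Delay Adjustment: +762 days → 16 February 1998.
Response Delay Deduction: −102 days → 6 November 1997.

November 6, 1997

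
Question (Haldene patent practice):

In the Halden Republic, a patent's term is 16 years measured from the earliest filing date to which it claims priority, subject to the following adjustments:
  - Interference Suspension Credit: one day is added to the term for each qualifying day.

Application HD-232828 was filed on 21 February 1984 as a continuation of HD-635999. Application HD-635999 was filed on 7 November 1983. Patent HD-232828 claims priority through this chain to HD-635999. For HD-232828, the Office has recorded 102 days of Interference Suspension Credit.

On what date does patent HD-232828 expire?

2000-02-17

Earliest priority filing: 7 November 1983.
Base term: 7 November 1983 + 16 years → 7 November 1999.
Interference Suspension Credit: +102 days → 17 February 2000.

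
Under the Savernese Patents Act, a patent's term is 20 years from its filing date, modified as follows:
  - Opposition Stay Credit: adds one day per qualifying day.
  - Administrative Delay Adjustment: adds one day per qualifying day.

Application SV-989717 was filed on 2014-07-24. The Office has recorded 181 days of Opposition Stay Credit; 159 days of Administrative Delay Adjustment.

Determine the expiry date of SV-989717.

2035-06-29

Base term: filing date + 20 years → 24 July 2034.
Opposition Stay Credit: +181 days → 21 January 2035.
Administrative Delay Adjustment: +159 days → 29 June 2035.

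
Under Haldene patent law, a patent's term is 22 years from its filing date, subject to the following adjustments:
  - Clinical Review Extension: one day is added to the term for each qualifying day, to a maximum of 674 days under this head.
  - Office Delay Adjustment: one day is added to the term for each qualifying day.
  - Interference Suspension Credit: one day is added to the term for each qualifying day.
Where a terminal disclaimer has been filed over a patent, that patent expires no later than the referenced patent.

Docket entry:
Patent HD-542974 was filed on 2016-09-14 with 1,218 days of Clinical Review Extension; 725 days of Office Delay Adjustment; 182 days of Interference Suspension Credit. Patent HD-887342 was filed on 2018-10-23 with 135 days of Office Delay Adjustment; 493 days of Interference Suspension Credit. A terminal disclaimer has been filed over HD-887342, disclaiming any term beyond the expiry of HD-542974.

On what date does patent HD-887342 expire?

July 13, 2042

Natural term of HD-887342:
  Base: filing + 22 years → 23 October 2040.
  Office Delay Adjustment: +135 days → 7 March 2041.
  Interference Suspension Credit: +493 days → 13 July 2042.
Expiry of referenced patent HD-542974:
  Base: filing + 22 years → 14 September 2038.
  Clinical Review Extension: 1218 days claimed exceeds the 674-day cap, so +674 days → 19 July 2040.
  Office Delay Adjustment: +725 days → 14 July 2042.
  Interference Suspension Credit: +182 days → 12 January 2043.
Terminal disclaimer: HD-887342 expires on the earlier of 13 July 2042 and 12 January 2043.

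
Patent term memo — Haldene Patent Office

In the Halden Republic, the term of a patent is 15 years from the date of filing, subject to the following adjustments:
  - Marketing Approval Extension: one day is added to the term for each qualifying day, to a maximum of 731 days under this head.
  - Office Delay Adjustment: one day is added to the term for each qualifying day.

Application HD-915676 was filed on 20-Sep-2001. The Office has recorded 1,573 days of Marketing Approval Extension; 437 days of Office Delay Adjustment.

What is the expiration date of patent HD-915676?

2019-12-02

Base term: filing date + 15 years → 20 September 2016.
Marketing Approval Extension: 1573 days claimed exceeds the 731-day cap, so +731 days → 21 September 2018.
Office Delay Adjustment: +437 days → 2 December 2019.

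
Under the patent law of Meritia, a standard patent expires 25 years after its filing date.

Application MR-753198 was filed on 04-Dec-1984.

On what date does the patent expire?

December 4, 2009

Filing date + 25 years → 4 December 2009.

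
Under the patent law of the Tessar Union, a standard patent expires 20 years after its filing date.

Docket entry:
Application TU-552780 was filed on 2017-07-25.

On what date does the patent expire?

July 25, 2037

Filing date + 20 years → 25 July 2037.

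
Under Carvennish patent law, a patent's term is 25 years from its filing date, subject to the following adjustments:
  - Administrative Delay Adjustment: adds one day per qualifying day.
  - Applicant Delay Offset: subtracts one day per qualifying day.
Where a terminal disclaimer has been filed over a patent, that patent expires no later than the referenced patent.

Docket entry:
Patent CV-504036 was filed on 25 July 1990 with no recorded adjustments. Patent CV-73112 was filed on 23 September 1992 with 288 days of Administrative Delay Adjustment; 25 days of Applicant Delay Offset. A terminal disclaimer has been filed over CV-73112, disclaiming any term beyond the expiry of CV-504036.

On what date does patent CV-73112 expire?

July 25, 2015

Natural term of CV-73112:
  Base: filing + 25 years → 23 September 2017.
  Administrative Delay Adjustment: +288 days → 8 July 2018.
  Applicant Delay Offset: −25 days → 13 June 2018.
Expiry of referenced patent CV-504036:
  Base: filing + 25 years → 25 July 2015.
Terminal disclaimer: CV-73112 expires on the earlier of 13 June 2018 and 25 July 2015.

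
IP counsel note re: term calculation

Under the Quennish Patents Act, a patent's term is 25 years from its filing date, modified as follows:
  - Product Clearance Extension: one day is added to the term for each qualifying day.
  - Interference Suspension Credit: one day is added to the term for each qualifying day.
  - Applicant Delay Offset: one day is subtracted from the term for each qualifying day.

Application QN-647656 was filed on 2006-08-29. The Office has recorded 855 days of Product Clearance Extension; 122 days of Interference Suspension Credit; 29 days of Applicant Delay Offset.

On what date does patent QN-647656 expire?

2034-04-03

Base term: filing date + 25 years → 29 August 2031.
Product Clearance Extension: +855 days → 31 December 2033.
Interference Suspension Credit: +122 days → 2 May 2034.
Applicant Delay Offset: −29 days → 3 April 2034.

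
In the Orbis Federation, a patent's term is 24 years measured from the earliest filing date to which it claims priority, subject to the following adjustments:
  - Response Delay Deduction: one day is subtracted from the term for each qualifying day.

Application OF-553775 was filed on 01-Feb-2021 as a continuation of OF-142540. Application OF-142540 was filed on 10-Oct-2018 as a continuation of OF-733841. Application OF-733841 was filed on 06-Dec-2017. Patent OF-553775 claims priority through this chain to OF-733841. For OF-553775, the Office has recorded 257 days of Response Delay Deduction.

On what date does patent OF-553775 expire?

Earliest priority filing: 6 December 2017.
Base term: 6 December 2017 + 24 years → 6 December 2041.
Response Delay Deduction: −257 days → 24 March 2041.

2041-03-24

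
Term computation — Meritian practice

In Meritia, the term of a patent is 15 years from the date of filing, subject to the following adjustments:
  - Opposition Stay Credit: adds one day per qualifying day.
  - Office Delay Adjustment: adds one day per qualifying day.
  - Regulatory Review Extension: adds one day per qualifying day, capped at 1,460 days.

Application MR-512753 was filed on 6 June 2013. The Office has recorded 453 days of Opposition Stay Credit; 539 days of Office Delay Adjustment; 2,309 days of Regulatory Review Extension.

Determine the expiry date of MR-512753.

Base term: filing date + 15 years → 6 June 2028.
Opposition Stay Credit: +453 days → 2 September 2029.
Office Delay Adjustment: +539 days → 23 February 2031.
Regulatory Review Extension: 2309 days claimed exceeds the 1460-day cap, so +1460 days → 22 February 2035.

2035-02-22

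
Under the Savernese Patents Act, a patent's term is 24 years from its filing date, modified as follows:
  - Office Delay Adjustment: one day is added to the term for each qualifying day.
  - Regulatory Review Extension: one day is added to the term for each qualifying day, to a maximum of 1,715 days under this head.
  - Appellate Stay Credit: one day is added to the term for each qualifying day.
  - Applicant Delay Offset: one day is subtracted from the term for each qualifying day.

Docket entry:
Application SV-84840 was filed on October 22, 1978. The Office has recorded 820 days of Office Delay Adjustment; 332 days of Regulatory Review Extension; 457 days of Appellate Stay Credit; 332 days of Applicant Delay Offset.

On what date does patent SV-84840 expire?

Base term: filing date + 24 years → 22 October 2002.
Office Delay Adjustment: +820 days → 19 January 2005.
Regulatory Review Extension: 332 days (within the 1715-day cap) → +332 days → 17 December 2005.
Appellate Stay Credit: +457 days → 19 March 2007.
Applicant Delay Offset: −332 days → 21 April 2006.

April 21, 2006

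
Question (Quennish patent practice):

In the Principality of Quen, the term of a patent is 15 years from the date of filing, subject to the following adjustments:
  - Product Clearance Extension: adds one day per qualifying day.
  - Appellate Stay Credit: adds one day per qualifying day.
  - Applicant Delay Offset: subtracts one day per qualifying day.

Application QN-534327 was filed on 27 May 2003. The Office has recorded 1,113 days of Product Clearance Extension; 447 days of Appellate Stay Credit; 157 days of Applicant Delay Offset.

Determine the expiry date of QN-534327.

2022-03-30

Base term: filing date + 15 years → 27 May 2018.
Product Clearance Extension: +1113 days → 13 June 2021.
Appellate Stay Credit: +447 days → 3 September 2022.
Applicant Delay Offset: −157 days → 30 March 2022.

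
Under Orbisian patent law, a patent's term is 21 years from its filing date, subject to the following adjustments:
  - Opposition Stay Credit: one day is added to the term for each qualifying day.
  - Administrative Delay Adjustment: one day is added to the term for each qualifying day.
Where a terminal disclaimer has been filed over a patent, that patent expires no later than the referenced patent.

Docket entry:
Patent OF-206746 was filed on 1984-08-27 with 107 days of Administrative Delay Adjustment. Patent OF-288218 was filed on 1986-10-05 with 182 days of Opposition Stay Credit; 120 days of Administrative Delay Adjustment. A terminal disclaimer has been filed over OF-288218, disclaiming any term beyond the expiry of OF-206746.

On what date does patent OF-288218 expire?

December 12, 2005

Natural term of OF-288218:
  Base: filing + 21 years → 5 October 2007.
  Opposition Stay Credit: +182 days → 4 April 2008.
  Administrative Delay Adjustment: +120 days → 2 August 2008.
Expiry of referenced patent OF-206746:
  Base: filing + 21 years → 27 August 2005.
  Administrative Delay Adjustment: +107 days → 12 December 2005.
Terminal disclaimer: OF-288218 expires on the earlier of 2 August 2008 and 12 December 2005.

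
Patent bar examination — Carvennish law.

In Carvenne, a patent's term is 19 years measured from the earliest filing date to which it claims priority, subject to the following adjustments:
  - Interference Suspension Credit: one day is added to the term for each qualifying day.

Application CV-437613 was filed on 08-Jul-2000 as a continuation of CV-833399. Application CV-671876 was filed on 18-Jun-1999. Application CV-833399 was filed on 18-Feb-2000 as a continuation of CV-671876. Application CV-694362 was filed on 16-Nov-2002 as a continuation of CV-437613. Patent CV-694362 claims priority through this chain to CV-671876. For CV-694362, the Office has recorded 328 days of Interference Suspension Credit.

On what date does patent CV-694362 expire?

Earliest priority filing: 18 June 1999.
Base term: 18 June 1999 + 19 years → 18 June 2018.
Interference Suspension Credit: +328 days → 12 May 2019.

May 12, 2019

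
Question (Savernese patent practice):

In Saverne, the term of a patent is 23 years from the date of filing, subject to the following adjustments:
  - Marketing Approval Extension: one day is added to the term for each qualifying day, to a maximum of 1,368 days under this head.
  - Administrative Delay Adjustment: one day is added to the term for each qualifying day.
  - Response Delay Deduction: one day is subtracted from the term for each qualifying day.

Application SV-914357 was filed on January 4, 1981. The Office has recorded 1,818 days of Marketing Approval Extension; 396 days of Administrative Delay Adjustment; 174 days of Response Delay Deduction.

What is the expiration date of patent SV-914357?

May 12, 2008

Base term: filing date + 23 years → 4 January 2004.
Marketing Approval Extension: 1818 days claimed exceeds the 1368-day cap, so +1368 days → 3 October 2007.
Administrative Delay Adjustment: +396 days → 2 November 2008.
Response Delay Deduction: −174 days → 12 May 2008.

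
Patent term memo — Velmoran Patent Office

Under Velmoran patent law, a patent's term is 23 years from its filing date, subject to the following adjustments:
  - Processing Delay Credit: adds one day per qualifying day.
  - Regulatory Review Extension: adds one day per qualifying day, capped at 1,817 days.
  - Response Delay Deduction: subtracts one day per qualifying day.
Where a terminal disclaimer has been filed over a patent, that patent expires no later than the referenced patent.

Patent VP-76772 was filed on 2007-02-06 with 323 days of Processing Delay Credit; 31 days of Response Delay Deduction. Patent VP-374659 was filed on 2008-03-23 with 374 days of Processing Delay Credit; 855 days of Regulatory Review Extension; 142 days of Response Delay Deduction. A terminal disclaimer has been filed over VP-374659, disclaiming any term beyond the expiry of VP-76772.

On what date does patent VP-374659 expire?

Natural term of VP-374659:
  Base: filing + 23 years → 23 March 2031.
  Processing Delay Credit: +374 days → 31 March 2032.
  Regulatory Review Extension: 855 days (within the 1817-day cap) → +855 days → 3 August 2034.
  Response Delay Deduction: −142 days → 14 March 2034.
Expiry of referenced patent VP-76772:
  Base: filing + 23 years → 6 February 2030.
  Processing Delay Credit: +323 days → 26 December 2030.
  Response Delay Deduction: −31 days → 25 November 2030.
Terminal disclaimer: VP-374659 expires on the earlier of 14 March 2034 and 25 November 2030.

2030-11-25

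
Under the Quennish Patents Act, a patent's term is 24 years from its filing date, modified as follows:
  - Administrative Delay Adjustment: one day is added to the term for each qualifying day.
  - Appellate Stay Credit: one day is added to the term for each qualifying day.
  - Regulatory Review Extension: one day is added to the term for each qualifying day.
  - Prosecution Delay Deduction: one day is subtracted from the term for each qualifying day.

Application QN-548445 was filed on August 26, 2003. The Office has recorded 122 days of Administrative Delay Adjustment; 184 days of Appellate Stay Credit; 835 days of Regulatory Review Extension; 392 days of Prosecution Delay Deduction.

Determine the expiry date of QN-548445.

2029-09-13

Base term: filing date + 24 years → 26 August 2027.
Administrative Delay Adjustment: +122 days → 26 December 2027.
Appellate Stay Credit: +184 days → 27 June 2028.
Regulatory Review Extension: +835 days → 10 October 2030.
Prosecution Delay Deduction: −392 days → 13 September 2029.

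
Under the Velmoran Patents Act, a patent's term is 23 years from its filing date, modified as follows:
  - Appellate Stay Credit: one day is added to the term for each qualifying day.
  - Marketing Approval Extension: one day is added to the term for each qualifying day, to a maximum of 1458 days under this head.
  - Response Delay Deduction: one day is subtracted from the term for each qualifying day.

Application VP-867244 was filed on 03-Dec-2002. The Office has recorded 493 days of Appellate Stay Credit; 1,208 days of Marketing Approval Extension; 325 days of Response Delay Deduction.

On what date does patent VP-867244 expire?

2029-09-09

Base term: filing date + 23 years → 3 December 2025.
Appellate Stay Credit: +493 days → 10 April 2027.
Marketing Approval Extension: 1208 days (within the 1458-day cap) → +1208 days → 31 July 2030.
Response Delay Deduction: −325 days → 9 September 2029.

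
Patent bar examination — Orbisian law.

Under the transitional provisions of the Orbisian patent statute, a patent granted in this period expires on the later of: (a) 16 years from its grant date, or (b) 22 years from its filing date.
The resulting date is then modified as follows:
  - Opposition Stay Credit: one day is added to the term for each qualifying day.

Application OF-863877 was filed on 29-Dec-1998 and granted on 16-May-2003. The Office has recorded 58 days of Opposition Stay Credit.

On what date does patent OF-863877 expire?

February 25, 2021

(a) grant + 16 years → 16 May 2019.
(b) filing + 22 years → 29 December 2020.
Later of the two: 29 December 2020.
Opposition Stay Credit: +58 days → 25 February 2021.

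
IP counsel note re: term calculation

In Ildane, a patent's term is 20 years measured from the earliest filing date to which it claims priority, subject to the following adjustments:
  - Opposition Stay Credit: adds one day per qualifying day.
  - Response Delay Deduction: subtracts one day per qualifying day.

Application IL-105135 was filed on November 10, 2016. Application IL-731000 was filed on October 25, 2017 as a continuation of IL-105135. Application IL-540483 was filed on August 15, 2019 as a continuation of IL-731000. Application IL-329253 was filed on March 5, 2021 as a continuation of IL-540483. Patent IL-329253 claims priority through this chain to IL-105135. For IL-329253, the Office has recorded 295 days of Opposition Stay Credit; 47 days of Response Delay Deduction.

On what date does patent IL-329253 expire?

July 16, 2037

Earliest priority filing: 10 November 2016.
Base term: 10 November 2016 + 20 years → 10 November 2036.
Opposition Stay Credit: +295 days → 1 September 2037.
Response Delay Deduction: −47 days → 16 July 2037.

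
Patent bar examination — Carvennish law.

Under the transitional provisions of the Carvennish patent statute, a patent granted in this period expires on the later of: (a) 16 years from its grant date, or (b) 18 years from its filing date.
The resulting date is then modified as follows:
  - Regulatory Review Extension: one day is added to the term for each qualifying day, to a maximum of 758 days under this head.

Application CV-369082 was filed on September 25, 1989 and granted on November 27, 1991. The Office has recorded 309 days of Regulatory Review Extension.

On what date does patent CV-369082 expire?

(a) grant + 16 years → 27 November 2007.
(b) filing + 18 years → 25 September 2007.
Later of the two: 27 November 2007.
Regulatory Review Extension: 309 days (within the 758-day cap) → +309 days → 1 October 2008.

2008-10-01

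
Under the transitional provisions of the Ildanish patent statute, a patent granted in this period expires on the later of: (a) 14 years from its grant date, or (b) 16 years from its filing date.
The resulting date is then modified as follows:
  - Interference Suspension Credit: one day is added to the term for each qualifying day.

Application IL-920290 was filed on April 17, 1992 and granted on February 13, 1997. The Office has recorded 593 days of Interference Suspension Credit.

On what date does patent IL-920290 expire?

(a) grant + 14 years → 13 February 2011.
(b) filing + 16 years → 17 April 2008.
Later of the two: 13 February 2011.
Interference Suspension Credit: +593 days → 28 September 2012.

September 28, 2012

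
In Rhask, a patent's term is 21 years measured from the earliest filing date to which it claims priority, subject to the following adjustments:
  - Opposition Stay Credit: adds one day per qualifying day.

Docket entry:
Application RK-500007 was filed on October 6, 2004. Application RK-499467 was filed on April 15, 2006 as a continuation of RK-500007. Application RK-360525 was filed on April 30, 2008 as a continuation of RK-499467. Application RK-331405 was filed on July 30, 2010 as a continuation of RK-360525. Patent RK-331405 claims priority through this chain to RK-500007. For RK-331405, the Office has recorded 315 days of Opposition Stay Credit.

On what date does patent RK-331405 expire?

Earliest priority filing: 6 October 2004.
Base term: 6 October 2004 + 21 years → 6 October 2025.
Opposition Stay Credit: +315 days → 17 August 2026.

2026-08-17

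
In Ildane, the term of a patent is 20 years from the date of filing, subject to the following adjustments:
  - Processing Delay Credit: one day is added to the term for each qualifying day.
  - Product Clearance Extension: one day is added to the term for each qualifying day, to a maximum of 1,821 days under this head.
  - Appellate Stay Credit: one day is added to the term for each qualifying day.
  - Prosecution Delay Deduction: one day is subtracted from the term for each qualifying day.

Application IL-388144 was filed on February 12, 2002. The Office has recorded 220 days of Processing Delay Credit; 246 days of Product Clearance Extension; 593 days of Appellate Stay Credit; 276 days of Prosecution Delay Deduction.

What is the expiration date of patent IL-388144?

2024-04-05

Base term: filing date + 20 years → 12 February 2022.
Processing Delay Credit: +220 days → 20 September 2022.
Product Clearance Extension: 246 days (within the 1821-day cap) → +246 days → 24 May 2023.
Appellate Stay Credit: +593 days → 6 January 2025.
Prosecution Delay Deduction: −276 days → 5 April 2024.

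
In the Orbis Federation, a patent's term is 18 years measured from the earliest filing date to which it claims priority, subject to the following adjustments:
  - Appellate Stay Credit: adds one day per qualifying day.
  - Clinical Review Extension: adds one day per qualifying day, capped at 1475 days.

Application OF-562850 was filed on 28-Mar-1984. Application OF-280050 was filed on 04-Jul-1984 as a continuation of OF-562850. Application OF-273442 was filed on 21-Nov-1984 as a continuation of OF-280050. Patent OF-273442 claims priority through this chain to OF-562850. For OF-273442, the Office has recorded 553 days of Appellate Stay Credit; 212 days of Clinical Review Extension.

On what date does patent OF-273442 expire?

May 1, 2004

Earliest priority filing: 28 March 1984.
Base term: 28 March 1984 + 18 years → 28 March 2002.
Appellate Stay Credit: +553 days → 2 October 2003.
Clinical Review Extension: 212 days (within the 1475-day cap) → +212 days → 1 May 2004.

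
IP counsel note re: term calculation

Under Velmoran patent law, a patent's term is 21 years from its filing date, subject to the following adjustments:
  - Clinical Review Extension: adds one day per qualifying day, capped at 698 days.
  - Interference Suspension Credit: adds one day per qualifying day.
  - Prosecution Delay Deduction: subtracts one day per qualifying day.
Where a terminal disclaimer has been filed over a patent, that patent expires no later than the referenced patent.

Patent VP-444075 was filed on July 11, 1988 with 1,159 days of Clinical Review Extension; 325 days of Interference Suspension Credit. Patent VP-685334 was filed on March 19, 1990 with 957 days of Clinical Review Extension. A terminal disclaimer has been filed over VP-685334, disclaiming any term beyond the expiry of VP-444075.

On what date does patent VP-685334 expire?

Natural term of VP-685334:
  Base: filing + 21 years → 19 March 2011.
  Clinical Review Extension: 957 days claimed exceeds the 698-day cap, so +698 days → 14 February 2013.
Expiry of referenced patent VP-444075:
  Base: filing + 21 years → 11 July 2009.
  Clinical Review Extension: 1159 days claimed exceeds the 698-day cap, so +698 days → 9 June 2011.
  Interference Suspension Credit: +325 days → 29 April 2012.
Terminal disclaimer: VP-685334 expires on the earlier of 14 February 2013 and 29 April 2012.

2012-04-29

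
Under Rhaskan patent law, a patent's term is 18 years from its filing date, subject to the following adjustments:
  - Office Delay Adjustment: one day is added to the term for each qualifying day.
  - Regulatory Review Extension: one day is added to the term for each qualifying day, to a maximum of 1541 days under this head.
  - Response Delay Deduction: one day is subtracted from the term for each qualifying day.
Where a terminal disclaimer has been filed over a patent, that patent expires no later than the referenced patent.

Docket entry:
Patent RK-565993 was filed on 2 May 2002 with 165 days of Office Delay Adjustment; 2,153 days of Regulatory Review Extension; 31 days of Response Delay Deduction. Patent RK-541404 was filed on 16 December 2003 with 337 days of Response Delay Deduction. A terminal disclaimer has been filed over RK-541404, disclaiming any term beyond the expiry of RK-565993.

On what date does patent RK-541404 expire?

2021-01-13

Natural term of RK-541404:
  Base: filing + 18 years → 16 December 2021.
  Response Delay Deduction: −337 days → 13 January 2021.
Expiry of referenced patent RK-565993:
  Base: filing + 18 years → 2 May 2020.
  Office Delay Adjustment: +165 days → 14 October 2020.
  Regulatory Review Extension: 2153 days claimed exceeds the 1541-day cap, so +1541 days → 2 January 2025.
  Response Delay Deduction: −31 days → 2 December 2024.
Terminal disclaimer: RK-541404 expires on the earlier of 13 January 2021 and 2 December 2024.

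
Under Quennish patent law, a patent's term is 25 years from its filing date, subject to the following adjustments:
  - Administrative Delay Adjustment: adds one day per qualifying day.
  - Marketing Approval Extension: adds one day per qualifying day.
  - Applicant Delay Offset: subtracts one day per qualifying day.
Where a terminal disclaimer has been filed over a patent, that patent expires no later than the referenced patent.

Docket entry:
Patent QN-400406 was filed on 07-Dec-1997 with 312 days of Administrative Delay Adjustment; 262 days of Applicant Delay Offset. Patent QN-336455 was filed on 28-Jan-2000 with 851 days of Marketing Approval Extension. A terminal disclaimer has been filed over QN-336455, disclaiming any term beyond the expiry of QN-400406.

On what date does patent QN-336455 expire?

January 26, 2023

Natural term of QN-336455:
  Base: filing + 25 years → 28 January 2025.
  Marketing Approval Extension: +851 days → 29 May 2027.
Expiry of referenced patent QN-400406:
  Base: filing + 25 years → 7 December 2022.
  Administrative Delay Adjustment: +312 days → 15 October 2023.
  Applicant Delay Offset: −262 days → 26 January 2023.
Terminal disclaimer: QN-336455 expires on the earlier of 29 May 2027 and 26 January 2023.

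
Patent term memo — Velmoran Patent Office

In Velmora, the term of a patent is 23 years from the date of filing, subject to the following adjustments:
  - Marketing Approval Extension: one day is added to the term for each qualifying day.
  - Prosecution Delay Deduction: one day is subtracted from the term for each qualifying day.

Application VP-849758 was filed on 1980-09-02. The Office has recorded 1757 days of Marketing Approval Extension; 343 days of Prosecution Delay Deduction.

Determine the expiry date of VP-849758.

2007-07-17

Base term: filing date + 23 years → 2 September 2003.
Marketing Approval Extension: +1757 days → 24 June 2008.
Prosecution Delay Deduction: −343 days → 17 July 2007.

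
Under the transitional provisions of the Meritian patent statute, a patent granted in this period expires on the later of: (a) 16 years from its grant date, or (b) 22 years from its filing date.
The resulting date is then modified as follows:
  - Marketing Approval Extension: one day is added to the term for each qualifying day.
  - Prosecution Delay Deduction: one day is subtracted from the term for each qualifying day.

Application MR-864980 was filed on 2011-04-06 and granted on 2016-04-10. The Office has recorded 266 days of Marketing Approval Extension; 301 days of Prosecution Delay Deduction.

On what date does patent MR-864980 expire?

(a) grant + 16 years → 10 April 2032.
(b) filing + 22 years → 6 April 2033.
Later of the two: 6 April 2033.
Marketing Approval Extension: +266 days → 28 December 2033.
Prosecution Delay Deduction: −301 days → 2 March 2033.

2033-03-02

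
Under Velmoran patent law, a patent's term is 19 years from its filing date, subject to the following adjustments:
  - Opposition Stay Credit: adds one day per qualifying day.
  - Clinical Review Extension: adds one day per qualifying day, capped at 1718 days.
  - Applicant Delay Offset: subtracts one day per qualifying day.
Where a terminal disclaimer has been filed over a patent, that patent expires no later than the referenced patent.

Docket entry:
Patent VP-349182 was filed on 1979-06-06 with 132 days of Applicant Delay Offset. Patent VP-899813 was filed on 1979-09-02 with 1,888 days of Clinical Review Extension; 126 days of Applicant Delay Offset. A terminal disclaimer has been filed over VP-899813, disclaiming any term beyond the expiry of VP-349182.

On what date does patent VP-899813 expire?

Natural term of VP-899813:
  Base: filing + 19 years → 2 September 1998.
  Clinical Review Extension: 1888 days claimed exceeds the 1718-day cap, so +1718 days → 17 May 2003.
  Applicant Delay Offset: −126 days → 11 January 2003.
Expiry of referenced patent VP-349182:
  Base: filing + 19 years → 6 June 1998.
  Applicant Delay Offset: −132 days → 25 January 1998.
Terminal disclaimer: VP-899813 expires on the earlier of 11 January 2003 and 25 January 1998.

1998-01-25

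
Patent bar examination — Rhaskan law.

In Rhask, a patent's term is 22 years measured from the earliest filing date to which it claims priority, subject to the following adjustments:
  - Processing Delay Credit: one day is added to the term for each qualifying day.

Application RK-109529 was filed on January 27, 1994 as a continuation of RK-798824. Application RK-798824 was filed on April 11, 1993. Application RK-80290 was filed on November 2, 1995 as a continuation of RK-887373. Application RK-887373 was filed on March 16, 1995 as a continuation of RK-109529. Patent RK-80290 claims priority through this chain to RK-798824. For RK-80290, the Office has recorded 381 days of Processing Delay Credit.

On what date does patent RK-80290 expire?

April 26, 2016

Earliest priority filing: 11 April 1993.
Base term: 11 April 1993 + 22 years → 11 April 2015.
Processing Delay Credit: +381 days → 26 April 2016.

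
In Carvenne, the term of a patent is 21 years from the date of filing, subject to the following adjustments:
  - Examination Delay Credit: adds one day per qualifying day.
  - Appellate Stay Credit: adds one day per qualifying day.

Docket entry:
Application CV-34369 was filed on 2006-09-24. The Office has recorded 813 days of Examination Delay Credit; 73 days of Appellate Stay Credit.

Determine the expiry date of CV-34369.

2030-02-26

Base term: filing date + 21 years → 24 September 2027.
Examination Delay Credit: +813 days → 15 December 2029.
Appellate Stay Credit: +73 days → 26 February 2030.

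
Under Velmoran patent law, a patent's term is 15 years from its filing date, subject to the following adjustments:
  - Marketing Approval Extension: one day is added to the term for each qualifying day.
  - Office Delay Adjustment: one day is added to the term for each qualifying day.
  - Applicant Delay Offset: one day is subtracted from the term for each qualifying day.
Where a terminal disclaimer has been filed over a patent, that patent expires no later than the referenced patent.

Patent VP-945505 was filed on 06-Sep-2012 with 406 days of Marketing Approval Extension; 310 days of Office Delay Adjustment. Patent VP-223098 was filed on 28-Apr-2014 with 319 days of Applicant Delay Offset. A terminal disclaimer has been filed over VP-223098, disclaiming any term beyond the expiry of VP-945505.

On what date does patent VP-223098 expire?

Natural term of VP-223098:
  Base: filing + 15 years → 28 April 2029.
  Applicant Delay Offset: −319 days → 13 June 2028.
Expiry of referenced patent VP-945505:
  Base: filing + 15 years → 6 September 2027.
  Marketing Approval Extension: +406 days → 16 October 2028.
  Office Delay Adjustment: +310 days → 22 August 2029.
Terminal disclaimer: VP-223098 expires on the earlier of 13 June 2028 and 22 August 2029.

2028-06-13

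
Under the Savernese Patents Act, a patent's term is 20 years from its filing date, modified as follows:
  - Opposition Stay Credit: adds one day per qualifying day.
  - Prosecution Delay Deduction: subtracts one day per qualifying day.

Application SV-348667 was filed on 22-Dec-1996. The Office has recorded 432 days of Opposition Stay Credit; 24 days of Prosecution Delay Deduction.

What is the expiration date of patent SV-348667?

Base term: filing date + 20 years → 22 December 2016.
Opposition Stay Credit: +432 days → 27 February 2018.
Prosecution Delay Deduction: −24 days → 3 February 2018.

February 3, 2018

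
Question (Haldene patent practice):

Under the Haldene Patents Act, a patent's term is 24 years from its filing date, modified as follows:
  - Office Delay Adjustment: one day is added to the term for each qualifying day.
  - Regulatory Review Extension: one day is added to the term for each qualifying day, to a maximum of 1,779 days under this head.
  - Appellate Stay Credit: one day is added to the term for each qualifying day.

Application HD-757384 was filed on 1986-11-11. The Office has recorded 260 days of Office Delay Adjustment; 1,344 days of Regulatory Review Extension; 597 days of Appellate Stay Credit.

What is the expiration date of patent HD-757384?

Base term: filing date + 24 years → 11 November 2010.
Office Delay Adjustment: +260 days → 29 July 2011.
Regulatory Review Extension: 1344 days (within the 1779-day cap) → +1344 days → 3 April 2015.
Appellate Stay Credit: +597 days → 20 November 2016.

2016-11-20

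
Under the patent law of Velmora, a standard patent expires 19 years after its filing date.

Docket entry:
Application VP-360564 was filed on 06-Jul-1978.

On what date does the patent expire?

July 6, 1997

Filing date + 19 years → 6 July 1997.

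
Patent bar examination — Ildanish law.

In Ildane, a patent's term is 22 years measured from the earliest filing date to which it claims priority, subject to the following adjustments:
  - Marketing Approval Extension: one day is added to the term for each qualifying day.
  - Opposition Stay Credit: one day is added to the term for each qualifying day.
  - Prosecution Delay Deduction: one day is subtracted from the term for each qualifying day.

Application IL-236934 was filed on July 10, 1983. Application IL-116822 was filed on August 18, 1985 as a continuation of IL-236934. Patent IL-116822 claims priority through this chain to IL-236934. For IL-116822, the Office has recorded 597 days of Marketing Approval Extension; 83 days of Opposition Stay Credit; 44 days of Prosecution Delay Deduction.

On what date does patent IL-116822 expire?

2007-04-07

Earliest priority filing: 10 July 1983.
Base term: 10 July 1983 + 22 years → 10 July 2005.
Marketing Approval Extension: +597 days → 27 February 2007.
Opposition Stay Credit: +83 days → 21 May 2007.
Prosecution Delay Deduction: −44 days → 7 April 2007.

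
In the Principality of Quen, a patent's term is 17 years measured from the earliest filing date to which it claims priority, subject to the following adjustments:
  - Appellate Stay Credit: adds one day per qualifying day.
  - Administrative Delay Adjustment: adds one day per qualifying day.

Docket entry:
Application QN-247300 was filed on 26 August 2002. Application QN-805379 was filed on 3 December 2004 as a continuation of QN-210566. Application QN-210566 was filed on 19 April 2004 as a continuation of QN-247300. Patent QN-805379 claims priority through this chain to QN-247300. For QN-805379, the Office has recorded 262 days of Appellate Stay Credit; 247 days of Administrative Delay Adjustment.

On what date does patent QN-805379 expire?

Earliest priority filing: 26 August 2002.
Base term: 26 August 2002 + 17 years → 26 August 2019.
Appellate Stay Credit: +262 days → 14 May 2020.
Administrative Delay Adjustment: +247 days → 16 January 2021.

January 16, 2021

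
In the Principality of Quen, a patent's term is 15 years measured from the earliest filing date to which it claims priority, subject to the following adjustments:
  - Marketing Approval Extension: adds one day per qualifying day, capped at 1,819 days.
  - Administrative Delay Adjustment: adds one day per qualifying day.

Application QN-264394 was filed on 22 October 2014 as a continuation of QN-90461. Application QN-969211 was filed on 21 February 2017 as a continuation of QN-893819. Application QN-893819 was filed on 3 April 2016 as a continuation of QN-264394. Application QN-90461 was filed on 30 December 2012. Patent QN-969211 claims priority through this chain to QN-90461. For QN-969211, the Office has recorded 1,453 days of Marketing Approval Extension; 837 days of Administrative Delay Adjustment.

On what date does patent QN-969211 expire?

April 7, 2034

Earliest priority filing: 30 December 2012.
Base term: 30 December 2012 + 15 years → 30 December 2027.
Marketing Approval Extension: 1453 days (within the 1819-day cap) → +1453 days → 22 December 2031.
Administrative Delay Adjustment: +837 days → 7 April 2034.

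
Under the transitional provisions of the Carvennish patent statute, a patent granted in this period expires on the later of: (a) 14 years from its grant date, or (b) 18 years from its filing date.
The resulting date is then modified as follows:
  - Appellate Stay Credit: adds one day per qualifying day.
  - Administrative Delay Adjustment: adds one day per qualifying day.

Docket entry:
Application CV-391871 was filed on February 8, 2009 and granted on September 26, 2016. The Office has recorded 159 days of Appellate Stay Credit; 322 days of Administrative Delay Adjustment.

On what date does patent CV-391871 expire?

2032-01-20

(a) grant + 14 years → 26 September 2030.
(b) filing + 18 years → 8 February 2027.
Later of the two: 26 September 2030.
Appellate Stay Credit: +159 days → 4 March 2031.
Administrative Delay Adjustment: +322 days → 20 January 2032.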